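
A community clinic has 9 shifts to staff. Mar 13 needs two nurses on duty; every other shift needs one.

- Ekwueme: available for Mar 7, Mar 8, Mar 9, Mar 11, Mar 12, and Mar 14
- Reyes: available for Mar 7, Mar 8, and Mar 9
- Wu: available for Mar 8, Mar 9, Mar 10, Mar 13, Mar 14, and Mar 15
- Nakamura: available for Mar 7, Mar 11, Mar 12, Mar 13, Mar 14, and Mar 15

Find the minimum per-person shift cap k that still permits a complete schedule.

3

With 4 nurses and 10 worker-slots to fill, someone must work at least ⌈10/4⌉ = 3 shifts, so k ≥ 3.
k = 3 works: Mar 7→Ekwueme, Mar 8→Reyes, Mar 9→Reyes, Mar 10→Wu, Mar 11→Ekwueme, Mar 12→Ekwueme, Mar 13→Wu+Nakamura, Mar 14→Nakamura, Mar 15→Wu.
Loads: Ekwueme 3, Reyes 2, Wu 3, Nakamura 2 — all ≤ 3.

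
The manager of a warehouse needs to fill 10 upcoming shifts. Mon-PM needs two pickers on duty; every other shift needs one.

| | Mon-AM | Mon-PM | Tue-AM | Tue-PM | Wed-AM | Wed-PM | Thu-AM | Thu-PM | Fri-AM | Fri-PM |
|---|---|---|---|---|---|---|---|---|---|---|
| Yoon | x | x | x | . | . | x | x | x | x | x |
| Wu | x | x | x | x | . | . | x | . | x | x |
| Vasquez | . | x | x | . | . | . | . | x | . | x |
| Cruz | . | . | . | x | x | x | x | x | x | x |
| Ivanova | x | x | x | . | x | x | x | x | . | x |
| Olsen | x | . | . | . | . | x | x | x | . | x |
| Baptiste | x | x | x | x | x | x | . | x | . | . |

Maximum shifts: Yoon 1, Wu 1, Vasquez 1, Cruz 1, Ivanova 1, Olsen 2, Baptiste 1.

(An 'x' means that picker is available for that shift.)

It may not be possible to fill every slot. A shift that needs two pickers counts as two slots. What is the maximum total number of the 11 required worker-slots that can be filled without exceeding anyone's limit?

8

Total capacity across all pickers is 1+1+1+1+1+2+1 = 8, and 11 slots are needed, so at most 8 can be filled.
An assignment achieving 8: Mon-AM→Ivanova, Mon-PM→Vasquez+Baptiste, Tue-PM→Wu, Wed-AM→Cruz, Wed-PM→Olsen, Thu-AM→Olsen, Fri-AM→Yoon.
Loads: Yoon 1/1, Wu 1/1, Vasquez 1/1, Cruz 1/1, Ivanova 1/1, Olsen 2/2, Baptiste 1/1.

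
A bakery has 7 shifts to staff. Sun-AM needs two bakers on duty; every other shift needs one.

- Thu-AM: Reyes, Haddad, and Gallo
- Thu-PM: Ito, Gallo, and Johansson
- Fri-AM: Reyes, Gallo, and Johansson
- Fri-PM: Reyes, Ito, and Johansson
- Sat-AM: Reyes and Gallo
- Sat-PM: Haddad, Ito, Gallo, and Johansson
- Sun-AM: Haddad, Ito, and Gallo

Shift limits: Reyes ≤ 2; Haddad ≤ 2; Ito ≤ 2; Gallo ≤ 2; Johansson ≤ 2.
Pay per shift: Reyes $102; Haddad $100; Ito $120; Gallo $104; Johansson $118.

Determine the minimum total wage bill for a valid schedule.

Picking the cheapest available baker for each shift independently would cost $814, but that ignores the shift limits.
An optimal schedule: Thu-AM→Haddad, Thu-PM→Gallo, Fri-AM→Reyes, Fri-PM→Johansson, Sat-AM→Reyes, Sat-PM→Johansson, Sun-AM→Haddad+Gallo.
Total: 100 + 104 + 102 + 118 + 102 + 118 + 100 + 104 = $848.

$848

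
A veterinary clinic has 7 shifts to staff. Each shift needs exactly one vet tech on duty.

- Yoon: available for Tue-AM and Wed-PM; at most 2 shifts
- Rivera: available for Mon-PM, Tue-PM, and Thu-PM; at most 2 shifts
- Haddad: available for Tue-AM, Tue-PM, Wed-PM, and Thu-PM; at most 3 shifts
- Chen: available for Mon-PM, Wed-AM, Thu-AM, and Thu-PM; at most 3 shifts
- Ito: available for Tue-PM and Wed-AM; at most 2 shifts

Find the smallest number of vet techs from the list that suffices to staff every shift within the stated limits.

3

7 slots to fill and no one can take more than 3, so at least ⌈7/3⌉ = 3 vet techs are needed.
Yoon, Rivera, and Chen alone can cover everything: Mon-PM→Rivera, Tue-AM→Yoon, Tue-PM→Rivera, Wed-AM→Chen, Wed-PM→Yoon, Thu-AM→Chen, Thu-PM→Chen.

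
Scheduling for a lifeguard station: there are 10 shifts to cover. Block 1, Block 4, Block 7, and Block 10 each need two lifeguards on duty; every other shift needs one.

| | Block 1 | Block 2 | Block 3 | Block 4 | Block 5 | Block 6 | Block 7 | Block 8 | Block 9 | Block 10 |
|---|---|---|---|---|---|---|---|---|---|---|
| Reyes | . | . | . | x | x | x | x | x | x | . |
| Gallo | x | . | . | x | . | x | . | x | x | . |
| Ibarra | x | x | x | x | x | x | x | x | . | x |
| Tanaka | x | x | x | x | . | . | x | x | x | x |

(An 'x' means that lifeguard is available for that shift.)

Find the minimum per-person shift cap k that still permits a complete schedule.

4

With 4 lifeguards and 14 worker-slots to fill, someone must work at least ⌈14/4⌉ = 4 shifts, so k ≥ 4.
k = 4 works: Block 1→Gallo+Ibarra, Block 2→Ibarra, Block 3→Ibarra, Block 4→Gallo+Tanaka, Block 5→Reyes, Block 6→Reyes, Block 7→Reyes+Tanaka, Block 8→Gallo, Block 9→Reyes, Block 10→Ibarra+Tanaka.
Loads: Reyes 4, Gallo 3, Ibarra 4, Tanaka 3 — all ≤ 4.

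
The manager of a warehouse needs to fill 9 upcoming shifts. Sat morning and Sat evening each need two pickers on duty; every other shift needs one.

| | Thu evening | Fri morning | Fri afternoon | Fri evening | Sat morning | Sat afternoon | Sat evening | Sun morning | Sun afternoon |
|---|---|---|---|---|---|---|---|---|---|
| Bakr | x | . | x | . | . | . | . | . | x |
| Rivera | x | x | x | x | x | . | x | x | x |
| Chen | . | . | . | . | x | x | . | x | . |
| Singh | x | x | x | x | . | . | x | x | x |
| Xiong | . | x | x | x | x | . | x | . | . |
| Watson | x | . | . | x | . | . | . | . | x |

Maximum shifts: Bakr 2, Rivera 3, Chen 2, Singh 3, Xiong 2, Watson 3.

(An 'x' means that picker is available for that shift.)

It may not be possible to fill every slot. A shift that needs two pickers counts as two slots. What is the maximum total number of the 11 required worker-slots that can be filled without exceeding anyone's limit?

11

Total capacity across all pickers is 2+3+2+3+2+3 = 15, and 11 slots are needed, so at most 11 can be filled.
An assignment achieving 11: Thu evening→Bakr, Fri morning→Rivera, Fri afternoon→Bakr, Fri evening→Singh, Sat morning→Rivera+Chen, Sat afternoon→Chen, Sat evening→Rivera+Singh, Sun morning→Singh, Sun afternoon→Watson.
Loads: Bakr 2/2, Rivera 3/3, Chen 2/2, Singh 3/3, Xiong 0/2, Watson 1/3.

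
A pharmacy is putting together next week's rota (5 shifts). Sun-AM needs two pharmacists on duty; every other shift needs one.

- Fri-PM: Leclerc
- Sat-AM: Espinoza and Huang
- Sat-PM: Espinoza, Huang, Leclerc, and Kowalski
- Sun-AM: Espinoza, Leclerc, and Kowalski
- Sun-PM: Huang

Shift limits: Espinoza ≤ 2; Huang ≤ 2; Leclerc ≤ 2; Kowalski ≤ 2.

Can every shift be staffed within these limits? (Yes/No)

Yes

Fri-PM can only be covered by Leclerc, so that assignment is forced.
Sun-PM can only be covered by Huang, so that assignment is forced.
One valid schedule: Fri-PM→Leclerc, Sat-AM→Espinoza, Sat-PM→Huang, Sun-AM→Espinoza+Leclerc, Sun-PM→Huang.
Loads: Espinoza 2/2, Huang 2/2, Leclerc 2/2, Kowalski 0/2 — all within limits.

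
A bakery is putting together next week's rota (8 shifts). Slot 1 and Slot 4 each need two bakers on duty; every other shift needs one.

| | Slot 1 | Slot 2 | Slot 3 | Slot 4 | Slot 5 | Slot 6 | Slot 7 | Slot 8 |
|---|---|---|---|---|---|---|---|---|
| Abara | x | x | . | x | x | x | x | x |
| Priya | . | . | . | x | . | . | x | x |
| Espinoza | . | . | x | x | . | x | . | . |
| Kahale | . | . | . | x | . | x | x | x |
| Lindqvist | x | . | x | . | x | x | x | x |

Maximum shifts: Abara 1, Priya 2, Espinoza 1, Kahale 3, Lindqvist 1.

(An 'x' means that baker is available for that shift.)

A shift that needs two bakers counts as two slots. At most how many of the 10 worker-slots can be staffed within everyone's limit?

8

Total capacity across all bakers is 1+2+1+3+1 = 8, and 10 slots are needed, so at most 8 can be filled.
An assignment achieving 8: Slot 1→Lindqvist, Slot 2→Abara, Slot 3→Espinoza, Slot 4→Priya+Kahale, Slot 6→Kahale, Slot 7→Priya, Slot 8→Kahale.
Loads: Abara 1/1, Priya 2/2, Espinoza 1/1, Kahale 3/3, Lindqvist 1/1.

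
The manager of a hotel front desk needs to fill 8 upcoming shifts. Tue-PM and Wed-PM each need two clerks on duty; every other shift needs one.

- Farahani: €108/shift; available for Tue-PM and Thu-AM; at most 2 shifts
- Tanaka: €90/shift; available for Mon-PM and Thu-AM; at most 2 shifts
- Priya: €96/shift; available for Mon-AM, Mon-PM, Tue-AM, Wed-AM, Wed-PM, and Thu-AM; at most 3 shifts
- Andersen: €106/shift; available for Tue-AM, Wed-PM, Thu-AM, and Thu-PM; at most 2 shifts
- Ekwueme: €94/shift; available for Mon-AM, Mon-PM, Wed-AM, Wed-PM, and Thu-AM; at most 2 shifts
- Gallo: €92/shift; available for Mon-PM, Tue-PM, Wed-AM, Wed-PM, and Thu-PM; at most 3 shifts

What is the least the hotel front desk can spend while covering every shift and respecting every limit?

€944

Tue-PM can only be covered by Farahani and Gallo, so that assignment is forced.
Picking the cheapest available clerk for each shift independently would cost €940, but that ignores the shift limits.
An optimal schedule: Mon-AM→Ekwueme, Mon-PM→Tanaka, Tue-AM→Priya, Tue-PM→Gallo+Farahani, Wed-AM→Gallo, Wed-PM→Ekwueme+Priya, Thu-AM→Tanaka, Thu-PM→Gallo.
Total: 94 + 90 + 96 + 92 + 108 + 92 + 94 + 96 + 90 + 92 = €944.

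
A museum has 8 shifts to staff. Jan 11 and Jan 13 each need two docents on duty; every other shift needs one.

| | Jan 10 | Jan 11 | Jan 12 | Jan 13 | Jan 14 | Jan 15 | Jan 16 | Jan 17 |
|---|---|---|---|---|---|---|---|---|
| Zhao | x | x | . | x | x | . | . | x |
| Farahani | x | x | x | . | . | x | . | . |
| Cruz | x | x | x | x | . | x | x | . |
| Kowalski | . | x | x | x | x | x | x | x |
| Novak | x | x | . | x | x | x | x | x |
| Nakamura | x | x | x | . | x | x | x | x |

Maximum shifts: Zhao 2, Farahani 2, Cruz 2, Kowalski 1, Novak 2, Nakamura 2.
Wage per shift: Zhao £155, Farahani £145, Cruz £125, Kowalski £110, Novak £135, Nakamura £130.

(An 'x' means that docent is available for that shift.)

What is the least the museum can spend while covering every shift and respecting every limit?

Picking the cheapest available docent for each shift independently would cost £1145, but that ignores the shift limits.
An optimal schedule: Jan 10→Cruz, Jan 11→Novak+Farahani, Jan 12→Kowalski, Jan 13→Novak+Zhao, Jan 14→Nakamura, Jan 15→Farahani, Jan 16→Cruz, Jan 17→Nakamura.
Total: 125 + 135 + 145 + 110 + 135 + 155 + 130 + 145 + 125 + 130 = £1335.

£1335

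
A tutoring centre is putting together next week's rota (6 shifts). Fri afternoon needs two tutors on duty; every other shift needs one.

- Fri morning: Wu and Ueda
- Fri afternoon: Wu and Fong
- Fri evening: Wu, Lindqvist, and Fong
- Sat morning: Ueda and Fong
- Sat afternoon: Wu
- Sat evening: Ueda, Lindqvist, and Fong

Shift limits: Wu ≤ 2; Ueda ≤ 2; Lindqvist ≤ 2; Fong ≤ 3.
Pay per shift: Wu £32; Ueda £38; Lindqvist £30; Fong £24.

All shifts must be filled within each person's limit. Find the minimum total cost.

Fri afternoon can only be covered by Wu and Fong, so that assignment is forced.
Sat afternoon can only be covered by Wu, so that assignment is forced.
Picking the cheapest available tutor for each shift independently would cost £192, but that ignores the shift limits.
An optimal schedule: Fri morning→Ueda, Fri afternoon→Fong+Wu, Fri evening→Fong, Sat morning→Fong, Sat afternoon→Wu, Sat evening→Lindqvist.
Total: 38 + 24 + 32 + 24 + 24 + 32 + 30 = £204.

£204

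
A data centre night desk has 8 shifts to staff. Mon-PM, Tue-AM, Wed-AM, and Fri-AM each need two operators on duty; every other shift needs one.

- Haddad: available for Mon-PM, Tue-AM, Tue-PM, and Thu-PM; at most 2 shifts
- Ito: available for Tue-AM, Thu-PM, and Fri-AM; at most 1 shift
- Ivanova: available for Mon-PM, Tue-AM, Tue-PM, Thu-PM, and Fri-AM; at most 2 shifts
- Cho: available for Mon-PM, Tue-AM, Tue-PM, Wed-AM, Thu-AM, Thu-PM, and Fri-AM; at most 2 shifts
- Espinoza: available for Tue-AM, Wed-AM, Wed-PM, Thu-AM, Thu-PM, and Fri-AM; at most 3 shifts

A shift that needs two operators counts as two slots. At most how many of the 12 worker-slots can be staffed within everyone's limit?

Total capacity across all operators is 2+1+2+2+3 = 10, and 12 slots are needed, so at most 10 can be filled.
An assignment achieving 10: Mon-PM→Haddad+Ivanova, Tue-AM→Espinoza, Tue-PM→Haddad, Wed-AM→Cho+Espinoza, Wed-PM→Espinoza, Thu-AM→Cho, Fri-AM→Ito+Ivanova.
Loads: Haddad 2/2, Ito 1/1, Ivanova 2/2, Cho 2/2, Espinoza 3/3.

10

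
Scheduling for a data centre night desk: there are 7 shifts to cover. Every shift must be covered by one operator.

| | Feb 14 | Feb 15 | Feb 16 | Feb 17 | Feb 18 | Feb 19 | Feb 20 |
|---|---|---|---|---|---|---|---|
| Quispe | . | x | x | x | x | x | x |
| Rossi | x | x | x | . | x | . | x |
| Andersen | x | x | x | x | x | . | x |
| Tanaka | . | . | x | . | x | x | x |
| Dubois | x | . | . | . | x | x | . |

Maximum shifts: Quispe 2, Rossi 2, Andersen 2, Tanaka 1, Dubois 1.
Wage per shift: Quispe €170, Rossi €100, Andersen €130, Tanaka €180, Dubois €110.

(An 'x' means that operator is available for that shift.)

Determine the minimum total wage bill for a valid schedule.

€910

Picking the cheapest available operator for each shift independently would cost €740, but that ignores the shift limits.
An optimal schedule: Feb 14→Rossi, Feb 15→Rossi, Feb 16→Andersen, Feb 17→Andersen, Feb 18→Quispe, Feb 19→Dubois, Feb 20→Quispe.
Total: 100 + 100 + 130 + 130 + 170 + 110 + 170 = €910.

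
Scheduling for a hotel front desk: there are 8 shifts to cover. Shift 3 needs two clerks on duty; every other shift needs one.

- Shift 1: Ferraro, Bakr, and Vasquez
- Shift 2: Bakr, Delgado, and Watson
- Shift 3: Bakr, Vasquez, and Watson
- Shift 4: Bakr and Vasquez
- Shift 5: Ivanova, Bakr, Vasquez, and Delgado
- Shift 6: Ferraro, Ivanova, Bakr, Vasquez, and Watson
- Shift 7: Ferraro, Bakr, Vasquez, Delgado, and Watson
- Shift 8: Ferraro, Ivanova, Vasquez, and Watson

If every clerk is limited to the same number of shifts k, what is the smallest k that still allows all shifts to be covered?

2

With 6 clerks and 9 worker-slots to fill, someone must work at least ⌈9/6⌉ = 2 shifts, so k ≥ 2.
k = 2 works: Shift 1→Ferraro, Shift 2→Bakr, Shift 3→Vasquez+Watson, Shift 4→Bakr, Shift 5→Ivanova, Shift 6→Ivanova, Shift 7→Vasquez, Shift 8→Ferraro.
Loads: Ferraro 2, Ivanova 2, Bakr 2, Vasquez 2, Delgado 0, Watson 1 — all ≤ 2.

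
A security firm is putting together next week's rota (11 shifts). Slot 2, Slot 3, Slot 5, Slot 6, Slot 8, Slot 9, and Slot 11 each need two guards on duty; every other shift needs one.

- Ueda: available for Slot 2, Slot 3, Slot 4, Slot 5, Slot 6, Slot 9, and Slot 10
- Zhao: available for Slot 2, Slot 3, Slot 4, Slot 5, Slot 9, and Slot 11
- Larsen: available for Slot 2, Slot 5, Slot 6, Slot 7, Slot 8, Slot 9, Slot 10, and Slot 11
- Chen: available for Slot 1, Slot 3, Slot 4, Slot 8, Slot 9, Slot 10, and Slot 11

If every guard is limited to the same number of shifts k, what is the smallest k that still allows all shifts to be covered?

With 4 guards and 18 worker-slots to fill, someone must work at least ⌈18/4⌉ = 5 shifts, so k ≥ 5.
k = 5 works: Slot 1→Chen, Slot 2→Ueda+Zhao, Slot 3→Ueda+Zhao, Slot 4→Ueda, Slot 5→Ueda+Zhao, Slot 6→Ueda+Larsen, Slot 7→Larsen, Slot 8→Larsen+Chen, Slot 9→Zhao+Chen, Slot 10→Larsen, Slot 11→Zhao+Larsen.
Loads: Ueda 5, Zhao 5, Larsen 5, Chen 3 — all ≤ 5.

5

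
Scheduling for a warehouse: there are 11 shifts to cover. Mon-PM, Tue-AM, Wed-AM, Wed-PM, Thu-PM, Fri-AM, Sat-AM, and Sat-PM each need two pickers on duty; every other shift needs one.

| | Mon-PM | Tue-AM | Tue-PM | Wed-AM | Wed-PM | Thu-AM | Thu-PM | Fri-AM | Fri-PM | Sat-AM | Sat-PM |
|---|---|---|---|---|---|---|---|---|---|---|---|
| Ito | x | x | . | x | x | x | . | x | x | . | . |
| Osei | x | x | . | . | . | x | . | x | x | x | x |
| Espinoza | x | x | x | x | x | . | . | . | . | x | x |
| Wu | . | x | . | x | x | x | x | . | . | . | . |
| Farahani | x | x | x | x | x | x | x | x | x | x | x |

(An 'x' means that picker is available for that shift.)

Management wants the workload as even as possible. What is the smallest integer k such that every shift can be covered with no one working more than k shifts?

With 5 pickers and 19 worker-slots to fill, someone must work at least ⌈19/5⌉ = 4 shifts, so k ≥ 4.
k = 4 works: Mon-PM→Ito+Osei, Tue-AM→Wu+Farahani, Tue-PM→Espinoza, Wed-AM→Espinoza+Wu, Wed-PM→Wu+Farahani, Thu-AM→Ito, Thu-PM→Wu+Farahani, Fri-AM→Ito+Osei, Fri-PM→Ito, Sat-AM→Osei+Espinoza, Sat-PM→Osei+Espinoza.
Loads: Ito 4, Osei 4, Espinoza 4, Wu 4, Farahani 3 — all ≤ 4.

4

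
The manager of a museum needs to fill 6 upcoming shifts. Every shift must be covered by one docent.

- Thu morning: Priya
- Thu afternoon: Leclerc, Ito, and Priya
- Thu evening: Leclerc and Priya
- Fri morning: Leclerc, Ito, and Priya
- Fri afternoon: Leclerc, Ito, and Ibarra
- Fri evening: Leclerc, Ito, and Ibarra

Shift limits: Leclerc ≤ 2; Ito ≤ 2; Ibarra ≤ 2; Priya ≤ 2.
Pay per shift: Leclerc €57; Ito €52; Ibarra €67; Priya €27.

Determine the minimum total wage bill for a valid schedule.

€272

Thu morning can only be covered by Priya, so that assignment is forced.
Picking the cheapest available docent for each shift independently would cost €212, but that ignores the shift limits.
An optimal schedule: Thu morning→Priya, Thu afternoon→Ito, Thu evening→Priya, Fri morning→Ito, Fri afternoon→Leclerc, Fri evening→Leclerc.
Total: 27 + 52 + 27 + 52 + 57 + 57 = €272.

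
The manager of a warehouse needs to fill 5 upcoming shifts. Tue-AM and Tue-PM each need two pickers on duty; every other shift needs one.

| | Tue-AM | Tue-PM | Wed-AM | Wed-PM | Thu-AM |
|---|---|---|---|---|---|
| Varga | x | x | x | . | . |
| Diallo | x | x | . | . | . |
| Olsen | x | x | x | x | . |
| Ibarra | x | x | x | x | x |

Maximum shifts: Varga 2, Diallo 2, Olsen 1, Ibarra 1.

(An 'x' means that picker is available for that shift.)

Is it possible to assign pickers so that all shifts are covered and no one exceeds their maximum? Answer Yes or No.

No

Shifts {Tue-AM, Tue-PM, Wed-AM, Wed-PM, Thu-AM} need 7 worker-slots in total, but the pickers available for any of those shifts (Varga, Diallo, Olsen, and Ibarra) can supply at most 6 among them. So no valid schedule exists.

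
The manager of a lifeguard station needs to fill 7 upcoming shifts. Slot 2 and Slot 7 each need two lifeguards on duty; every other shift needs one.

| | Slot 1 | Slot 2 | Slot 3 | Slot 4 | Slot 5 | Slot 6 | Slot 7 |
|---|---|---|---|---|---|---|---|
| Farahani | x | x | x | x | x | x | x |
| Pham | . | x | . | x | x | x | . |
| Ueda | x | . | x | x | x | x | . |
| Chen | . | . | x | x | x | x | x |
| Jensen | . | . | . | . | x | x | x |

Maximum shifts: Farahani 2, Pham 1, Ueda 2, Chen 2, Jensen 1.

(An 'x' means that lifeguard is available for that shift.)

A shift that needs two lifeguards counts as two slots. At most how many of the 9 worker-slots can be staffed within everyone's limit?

Total capacity across all lifeguards is 2+1+2+2+1 = 8, and 9 slots are needed, so at most 8 can be filled.
An assignment achieving 8: Slot 1→Farahani, Slot 2→Farahani+Pham, Slot 3→Ueda, Slot 4→Ueda, Slot 5→Chen, Slot 7→Chen+Jensen.
Loads: Farahani 2/2, Pham 1/1, Ueda 2/2, Chen 2/2, Jensen 1/1.

8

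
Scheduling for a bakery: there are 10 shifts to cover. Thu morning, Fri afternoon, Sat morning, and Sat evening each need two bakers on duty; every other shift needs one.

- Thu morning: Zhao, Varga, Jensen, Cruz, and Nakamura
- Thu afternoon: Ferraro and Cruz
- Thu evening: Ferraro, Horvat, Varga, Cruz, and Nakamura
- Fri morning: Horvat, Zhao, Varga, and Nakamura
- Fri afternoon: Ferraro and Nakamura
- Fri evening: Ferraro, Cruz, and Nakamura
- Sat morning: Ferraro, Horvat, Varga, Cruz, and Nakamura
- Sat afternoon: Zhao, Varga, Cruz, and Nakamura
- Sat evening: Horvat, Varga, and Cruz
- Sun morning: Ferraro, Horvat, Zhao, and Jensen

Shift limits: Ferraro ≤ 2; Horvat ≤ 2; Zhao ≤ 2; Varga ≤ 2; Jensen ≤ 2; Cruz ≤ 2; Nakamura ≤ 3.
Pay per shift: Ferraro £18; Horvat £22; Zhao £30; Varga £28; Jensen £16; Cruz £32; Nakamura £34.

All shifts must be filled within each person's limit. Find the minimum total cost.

£360

Fri afternoon can only be covered by Ferraro and Nakamura, so that assignment is forced.
Picking the cheapest available baker for each shift independently would cost £306, but that ignores the shift limits.
An optimal schedule: Thu morning→Jensen+Zhao, Thu afternoon→Ferraro, Thu evening→Varga, Fri morning→Horvat, Fri afternoon→Ferraro+Nakamura, Fri evening→Cruz, Sat morning→Cruz+Nakamura, Sat afternoon→Zhao, Sat evening→Horvat+Varga, Sun morning→Jensen.
Total: 16 + 30 + 18 + 28 + 22 + 18 + 34 + 32 + 32 + 34 + 30 + 22 + 28 + 16 = £360.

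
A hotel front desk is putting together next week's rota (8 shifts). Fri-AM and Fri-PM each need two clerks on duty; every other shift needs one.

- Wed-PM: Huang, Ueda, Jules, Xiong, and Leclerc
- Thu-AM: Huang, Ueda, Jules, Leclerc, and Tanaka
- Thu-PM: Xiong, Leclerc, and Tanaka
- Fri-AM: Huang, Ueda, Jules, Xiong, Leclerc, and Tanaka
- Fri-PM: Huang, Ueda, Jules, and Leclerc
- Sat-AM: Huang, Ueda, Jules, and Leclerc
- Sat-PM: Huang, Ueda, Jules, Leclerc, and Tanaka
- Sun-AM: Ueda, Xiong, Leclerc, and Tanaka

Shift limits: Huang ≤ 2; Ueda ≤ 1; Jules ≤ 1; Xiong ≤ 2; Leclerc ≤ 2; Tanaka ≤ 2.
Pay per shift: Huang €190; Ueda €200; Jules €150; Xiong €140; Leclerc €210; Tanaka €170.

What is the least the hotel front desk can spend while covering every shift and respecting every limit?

Picking the cheapest available clerk for each shift independently would cost €1500, but that ignores the shift limits.
An optimal schedule: Wed-PM→Huang, Thu-AM→Leclerc, Thu-PM→Xiong, Fri-AM→Xiong+Tanaka, Fri-PM→Jules+Leclerc, Sat-AM→Huang, Sat-PM→Tanaka, Sun-AM→Ueda.
Total: 190 + 210 + 140 + 140 + 170 + 150 + 210 + 190 + 170 + 200 = €1770.

€1770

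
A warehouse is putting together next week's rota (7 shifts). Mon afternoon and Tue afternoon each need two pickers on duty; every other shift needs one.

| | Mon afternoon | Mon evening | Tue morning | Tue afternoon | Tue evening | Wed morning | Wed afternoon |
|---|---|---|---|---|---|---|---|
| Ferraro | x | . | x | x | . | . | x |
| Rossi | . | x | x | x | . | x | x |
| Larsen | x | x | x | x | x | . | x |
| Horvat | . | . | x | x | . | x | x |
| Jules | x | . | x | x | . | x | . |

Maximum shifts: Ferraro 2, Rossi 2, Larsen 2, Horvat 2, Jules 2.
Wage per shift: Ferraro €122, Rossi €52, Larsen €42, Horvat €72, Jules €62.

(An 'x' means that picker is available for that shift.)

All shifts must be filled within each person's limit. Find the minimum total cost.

Tue evening can only be covered by Larsen, so that assignment is forced.
Picking the cheapest available picker for each shift independently would cost €418, but that ignores the shift limits.
An optimal schedule: Mon afternoon→Jules+Ferraro, Mon evening→Larsen, Tue morning→Horvat, Tue afternoon→Jules+Horvat, Tue evening→Larsen, Wed morning→Rossi, Wed afternoon→Rossi.
Total: 62 + 122 + 42 + 72 + 62 + 72 + 42 + 52 + 52 = €578.

€578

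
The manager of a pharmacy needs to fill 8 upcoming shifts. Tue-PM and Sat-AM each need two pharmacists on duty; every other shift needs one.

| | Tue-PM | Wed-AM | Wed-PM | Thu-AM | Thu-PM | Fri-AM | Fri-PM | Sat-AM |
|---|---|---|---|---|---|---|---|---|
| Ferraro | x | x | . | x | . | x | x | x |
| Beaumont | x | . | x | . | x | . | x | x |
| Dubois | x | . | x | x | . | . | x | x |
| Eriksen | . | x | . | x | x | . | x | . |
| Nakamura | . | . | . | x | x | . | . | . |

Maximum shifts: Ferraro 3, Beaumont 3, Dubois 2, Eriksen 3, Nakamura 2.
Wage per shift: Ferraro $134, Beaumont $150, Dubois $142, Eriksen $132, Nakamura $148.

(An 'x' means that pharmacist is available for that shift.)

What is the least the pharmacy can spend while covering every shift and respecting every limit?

Fri-AM can only be covered by Ferraro, so that assignment is forced.
Picking the cheapest available pharmacist for each shift independently would cost $1356, but that ignores the shift limits.
An optimal schedule: Tue-PM→Ferraro+Dubois, Wed-AM→Eriksen, Wed-PM→Dubois, Thu-AM→Nakamura, Thu-PM→Eriksen, Fri-AM→Ferraro, Fri-PM→Eriksen, Sat-AM→Ferraro+Beaumont.
Total: 134 + 142 + 132 + 142 + 148 + 132 + 134 + 132 + 134 + 150 = $1380.

$1380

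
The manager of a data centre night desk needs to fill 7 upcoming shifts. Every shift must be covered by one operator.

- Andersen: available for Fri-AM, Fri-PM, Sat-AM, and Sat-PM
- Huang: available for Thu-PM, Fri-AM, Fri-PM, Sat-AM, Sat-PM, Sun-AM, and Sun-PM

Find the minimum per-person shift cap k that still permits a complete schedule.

With 2 operators and 7 worker-slots to fill, someone must work at least ⌈7/2⌉ = 4 shifts, so k ≥ 4.
k = 4 works: Thu-PM→Huang, Fri-AM→Andersen, Fri-PM→Andersen, Sat-AM→Andersen, Sat-PM→Andersen, Sun-AM→Huang, Sun-PM→Huang.
Loads: Andersen 4, Huang 3 — all ≤ 4.

4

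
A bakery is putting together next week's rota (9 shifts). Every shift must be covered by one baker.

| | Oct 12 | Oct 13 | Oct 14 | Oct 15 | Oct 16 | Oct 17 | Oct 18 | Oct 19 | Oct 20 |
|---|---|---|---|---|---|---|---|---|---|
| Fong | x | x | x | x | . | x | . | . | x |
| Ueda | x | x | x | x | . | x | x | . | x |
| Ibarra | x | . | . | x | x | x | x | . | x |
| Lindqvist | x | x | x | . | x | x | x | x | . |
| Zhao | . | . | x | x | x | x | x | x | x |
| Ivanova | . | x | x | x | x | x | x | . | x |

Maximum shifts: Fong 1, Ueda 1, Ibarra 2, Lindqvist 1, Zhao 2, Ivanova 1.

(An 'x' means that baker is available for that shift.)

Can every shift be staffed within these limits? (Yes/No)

No

Total capacity is 1+1+2+1+2+1 = 8 but 9 worker-slots are needed — infeasible.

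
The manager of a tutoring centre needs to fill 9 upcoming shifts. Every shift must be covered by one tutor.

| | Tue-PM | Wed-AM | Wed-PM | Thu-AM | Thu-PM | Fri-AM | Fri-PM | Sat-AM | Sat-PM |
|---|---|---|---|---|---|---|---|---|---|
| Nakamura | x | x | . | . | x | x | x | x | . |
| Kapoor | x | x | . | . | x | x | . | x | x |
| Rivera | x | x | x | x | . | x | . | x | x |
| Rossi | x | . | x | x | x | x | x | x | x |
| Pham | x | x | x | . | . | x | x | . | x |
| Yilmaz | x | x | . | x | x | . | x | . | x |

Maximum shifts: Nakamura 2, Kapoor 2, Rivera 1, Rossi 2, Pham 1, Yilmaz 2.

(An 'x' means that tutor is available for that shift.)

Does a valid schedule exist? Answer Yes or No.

Yes

One valid schedule: Tue-PM→Yilmaz, Wed-AM→Kapoor, Wed-PM→Rivera, Thu-AM→Rossi, Thu-PM→Nakamura, Fri-AM→Rossi, Fri-PM→Nakamura, Sat-AM→Kapoor, Sat-PM→Pham.
Loads: Nakamura 2/2, Kapoor 2/2, Rivera 1/1, Rossi 2/2, Pham 1/1, Yilmaz 1/2 — all within limits.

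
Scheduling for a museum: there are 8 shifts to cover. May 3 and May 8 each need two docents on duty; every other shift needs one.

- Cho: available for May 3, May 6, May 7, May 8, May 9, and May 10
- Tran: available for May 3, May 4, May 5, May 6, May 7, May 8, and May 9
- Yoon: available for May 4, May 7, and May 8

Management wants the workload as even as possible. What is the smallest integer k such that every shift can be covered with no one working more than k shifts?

With 3 docents and 10 worker-slots to fill, someone must work at least ⌈10/3⌉ = 4 shifts, so k ≥ 4.
k = 4 works: May 3→Cho+Tran, May 4→Tran, May 5→Tran, May 6→Cho, May 7→Yoon, May 8→Tran+Yoon, May 9→Cho, May 10→Cho.
Loads: Cho 4, Tran 4, Yoon 2 — all ≤ 4.

4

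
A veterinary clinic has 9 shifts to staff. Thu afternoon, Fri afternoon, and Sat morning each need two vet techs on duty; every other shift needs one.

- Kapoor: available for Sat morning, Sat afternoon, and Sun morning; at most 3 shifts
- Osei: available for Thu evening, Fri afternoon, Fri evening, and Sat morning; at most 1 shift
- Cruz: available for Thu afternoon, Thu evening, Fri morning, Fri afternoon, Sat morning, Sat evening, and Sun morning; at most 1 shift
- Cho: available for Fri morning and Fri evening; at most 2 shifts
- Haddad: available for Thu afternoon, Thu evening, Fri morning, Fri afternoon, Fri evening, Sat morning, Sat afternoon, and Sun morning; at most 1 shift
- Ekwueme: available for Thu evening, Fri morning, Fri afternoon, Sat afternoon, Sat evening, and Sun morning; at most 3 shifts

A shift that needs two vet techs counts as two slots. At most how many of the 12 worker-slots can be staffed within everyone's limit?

Total capacity across all vet techs is 3+1+1+2+1+3 = 11, and 12 slots are needed, so at most 11 can be filled.
An assignment achieving 11: Thu afternoon→Cruz+Haddad, Thu evening→Ekwueme, Fri morning→Cho, Fri afternoon→Osei+Ekwueme, Fri evening→Cho, Sat morning→Kapoor, Sat afternoon→Kapoor, Sat evening→Ekwueme, Sun morning→Kapoor.
Loads: Kapoor 3/3, Osei 1/1, Cruz 1/1, Cho 2/2, Haddad 1/1, Ekwueme 3/3.

11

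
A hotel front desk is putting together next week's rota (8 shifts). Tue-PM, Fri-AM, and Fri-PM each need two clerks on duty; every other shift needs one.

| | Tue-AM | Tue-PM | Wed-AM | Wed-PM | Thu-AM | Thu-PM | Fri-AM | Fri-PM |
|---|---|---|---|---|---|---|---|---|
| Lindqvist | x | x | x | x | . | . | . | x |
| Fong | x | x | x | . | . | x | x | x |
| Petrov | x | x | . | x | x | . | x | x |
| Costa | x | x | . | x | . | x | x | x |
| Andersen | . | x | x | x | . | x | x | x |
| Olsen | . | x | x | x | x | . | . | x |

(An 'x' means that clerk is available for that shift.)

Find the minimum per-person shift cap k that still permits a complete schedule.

2

With 6 clerks and 11 worker-slots to fill, someone must work at least ⌈11/6⌉ = 2 shifts, so k ≥ 2.
k = 2 works: Tue-AM→Lindqvist, Tue-PM→Costa+Andersen, Wed-AM→Lindqvist, Wed-PM→Petrov, Thu-AM→Petrov, Thu-PM→Fong, Fri-AM→Fong+Costa, Fri-PM→Andersen+Olsen.
Loads: Lindqvist 2, Fong 2, Petrov 2, Costa 2, Andersen 2, Olsen 1 — all ≤ 2.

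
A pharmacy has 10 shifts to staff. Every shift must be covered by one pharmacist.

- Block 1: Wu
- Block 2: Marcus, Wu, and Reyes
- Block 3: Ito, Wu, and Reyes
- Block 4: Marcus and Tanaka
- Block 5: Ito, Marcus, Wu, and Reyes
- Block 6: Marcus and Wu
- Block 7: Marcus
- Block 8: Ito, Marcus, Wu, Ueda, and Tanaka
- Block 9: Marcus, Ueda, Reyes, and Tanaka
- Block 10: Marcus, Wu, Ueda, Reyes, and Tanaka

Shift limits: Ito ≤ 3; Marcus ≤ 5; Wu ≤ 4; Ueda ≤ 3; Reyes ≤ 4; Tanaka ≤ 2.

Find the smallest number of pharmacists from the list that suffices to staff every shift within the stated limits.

3

10 slots to fill and no one can take more than 5, so at least ⌈10/5⌉ = 2 pharmacists are needed.
Any 2 pharmacists together have capacity at most 5+4 = 9 < 10 slots, so 2 can never suffice.
Ito, Marcus, and Wu alone can cover everything: Block 1→Wu, Block 2→Marcus, Block 3→Ito, Block 4→Marcus, Block 5→Ito, Block 6→Marcus, Block 7→Marcus, Block 8→Ito, Block 9→Marcus, Block 10→Wu.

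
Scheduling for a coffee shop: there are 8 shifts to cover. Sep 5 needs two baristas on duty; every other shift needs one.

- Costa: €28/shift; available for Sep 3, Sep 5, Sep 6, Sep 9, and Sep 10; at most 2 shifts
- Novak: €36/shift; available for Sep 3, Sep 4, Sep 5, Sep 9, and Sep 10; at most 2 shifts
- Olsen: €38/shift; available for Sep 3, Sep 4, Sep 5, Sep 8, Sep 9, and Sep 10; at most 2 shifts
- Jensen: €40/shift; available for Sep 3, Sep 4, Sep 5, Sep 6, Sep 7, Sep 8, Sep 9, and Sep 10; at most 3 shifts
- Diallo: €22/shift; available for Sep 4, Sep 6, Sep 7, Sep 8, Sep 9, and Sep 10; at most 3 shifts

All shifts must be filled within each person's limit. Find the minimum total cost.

Picking the cheapest available barista for each shift independently would cost €224, but that ignores the shift limits.
An optimal schedule: Sep 3→Costa, Sep 4→Novak, Sep 5→Novak+Olsen, Sep 6→Diallo, Sep 7→Diallo, Sep 8→Diallo, Sep 9→Costa, Sep 10→Olsen.
Total: 28 + 36 + 36 + 38 + 22 + 22 + 22 + 28 + 38 = €270.

€270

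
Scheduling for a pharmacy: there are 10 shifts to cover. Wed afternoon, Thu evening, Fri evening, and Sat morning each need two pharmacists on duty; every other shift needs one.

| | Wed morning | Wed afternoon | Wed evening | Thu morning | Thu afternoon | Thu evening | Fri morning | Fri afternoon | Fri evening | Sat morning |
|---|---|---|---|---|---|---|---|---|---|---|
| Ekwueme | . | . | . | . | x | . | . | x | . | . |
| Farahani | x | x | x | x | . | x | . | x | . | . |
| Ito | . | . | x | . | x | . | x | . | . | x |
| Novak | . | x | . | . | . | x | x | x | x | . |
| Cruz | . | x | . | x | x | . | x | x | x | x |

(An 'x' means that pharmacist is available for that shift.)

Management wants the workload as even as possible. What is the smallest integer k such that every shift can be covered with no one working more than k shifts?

With 5 pharmacists and 14 worker-slots to fill, someone must work at least ⌈14/5⌉ = 3 shifts, so k ≥ 3.
k = 3 works: Wed morning→Farahani, Wed afternoon→Novak+Cruz, Wed evening→Ito, Thu morning→Farahani, Thu afternoon→Ekwueme, Thu evening→Farahani+Novak, Fri morning→Ito, Fri afternoon→Ekwueme, Fri evening→Novak+Cruz, Sat morning→Ito+Cruz.
Loads: Ekwueme 2, Farahani 3, Ito 3, Novak 3, Cruz 3 — all ≤ 3.

3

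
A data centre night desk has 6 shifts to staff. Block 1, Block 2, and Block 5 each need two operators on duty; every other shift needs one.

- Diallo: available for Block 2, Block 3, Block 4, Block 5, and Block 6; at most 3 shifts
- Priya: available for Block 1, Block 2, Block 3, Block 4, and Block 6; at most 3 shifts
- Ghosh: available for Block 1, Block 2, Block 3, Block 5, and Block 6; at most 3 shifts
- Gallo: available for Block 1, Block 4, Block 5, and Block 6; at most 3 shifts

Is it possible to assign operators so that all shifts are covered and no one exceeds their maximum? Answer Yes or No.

One valid schedule: Block 1→Priya+Ghosh, Block 2→Diallo+Priya, Block 3→Diallo, Block 4→Diallo, Block 5→Ghosh+Gallo, Block 6→Priya.
Loads: Diallo 3/3, Priya 3/3, Ghosh 2/3, Gallo 1/3 — all within limits.

Yes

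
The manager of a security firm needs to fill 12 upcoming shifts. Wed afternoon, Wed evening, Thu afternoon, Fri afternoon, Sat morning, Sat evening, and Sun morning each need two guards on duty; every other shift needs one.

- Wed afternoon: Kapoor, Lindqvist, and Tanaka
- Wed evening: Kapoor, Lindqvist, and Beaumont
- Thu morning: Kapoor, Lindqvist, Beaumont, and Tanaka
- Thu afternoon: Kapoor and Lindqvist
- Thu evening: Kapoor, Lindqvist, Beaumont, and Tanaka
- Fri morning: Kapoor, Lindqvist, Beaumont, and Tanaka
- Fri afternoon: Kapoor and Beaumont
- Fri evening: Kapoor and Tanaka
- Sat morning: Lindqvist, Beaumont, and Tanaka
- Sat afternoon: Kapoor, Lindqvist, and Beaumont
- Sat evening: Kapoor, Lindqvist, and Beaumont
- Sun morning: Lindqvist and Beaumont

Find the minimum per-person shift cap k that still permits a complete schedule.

With 4 guards and 19 worker-slots to fill, someone must work at least ⌈19/4⌉ = 5 shifts, so k ≥ 5.
k = 5 works: Wed afternoon→Kapoor+Lindqvist, Wed evening→Kapoor+Lindqvist, Thu morning→Tanaka, Thu afternoon→Kapoor+Lindqvist, Thu evening→Tanaka, Fri morning→Tanaka, Fri afternoon→Kapoor+Beaumont, Fri evening→Kapoor, Sat morning→Beaumont+Tanaka, Sat afternoon→Beaumont, Sat evening→Lindqvist+Beaumont, Sun morning→Lindqvist+Beaumont.
Loads: Kapoor 5, Lindqvist 5, Beaumont 5, Tanaka 4 — all ≤ 5.

5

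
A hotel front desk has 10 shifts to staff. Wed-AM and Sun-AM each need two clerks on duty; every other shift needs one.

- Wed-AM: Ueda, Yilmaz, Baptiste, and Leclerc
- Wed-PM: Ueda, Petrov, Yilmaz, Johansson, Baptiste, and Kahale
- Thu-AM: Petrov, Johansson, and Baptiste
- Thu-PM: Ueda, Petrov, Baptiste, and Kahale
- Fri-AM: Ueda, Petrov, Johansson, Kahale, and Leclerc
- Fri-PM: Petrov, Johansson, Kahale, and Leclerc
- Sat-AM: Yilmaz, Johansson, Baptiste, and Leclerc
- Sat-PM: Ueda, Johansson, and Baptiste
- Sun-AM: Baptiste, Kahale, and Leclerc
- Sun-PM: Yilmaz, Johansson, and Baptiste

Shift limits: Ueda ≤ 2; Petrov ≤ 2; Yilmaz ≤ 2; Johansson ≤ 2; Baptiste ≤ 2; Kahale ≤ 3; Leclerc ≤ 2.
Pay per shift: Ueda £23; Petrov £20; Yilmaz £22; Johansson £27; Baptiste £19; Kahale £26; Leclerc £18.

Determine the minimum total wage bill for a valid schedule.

Picking the cheapest available clerk for each shift independently would cost £223, but that ignores the shift limits.
An optimal schedule: Wed-AM→Yilmaz+Ueda, Wed-PM→Kahale, Thu-AM→Baptiste, Thu-PM→Petrov, Fri-AM→Ueda, Fri-PM→Petrov, Sat-AM→Leclerc, Sat-PM→Baptiste, Sun-AM→Leclerc+Kahale, Sun-PM→Yilmaz.
Total: 22 + 23 + 26 + 19 + 20 + 23 + 20 + 18 + 19 + 18 + 26 + 22 = £256.

£256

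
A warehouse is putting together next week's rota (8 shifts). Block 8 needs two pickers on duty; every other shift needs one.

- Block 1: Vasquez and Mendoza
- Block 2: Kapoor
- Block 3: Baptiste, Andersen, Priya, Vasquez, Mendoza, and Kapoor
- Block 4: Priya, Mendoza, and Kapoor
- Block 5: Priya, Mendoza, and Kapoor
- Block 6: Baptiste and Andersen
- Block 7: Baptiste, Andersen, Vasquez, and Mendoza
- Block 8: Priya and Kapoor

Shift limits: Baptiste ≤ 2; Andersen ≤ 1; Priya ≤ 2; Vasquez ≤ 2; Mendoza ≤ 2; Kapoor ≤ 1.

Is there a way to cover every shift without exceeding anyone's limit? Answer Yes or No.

No

Total capacity is 10 and 9 slots are needed, so capacity alone doesn't rule it out.
Shifts {Block 2, Block 8} need 3 worker-slots in total, but the pickers available for any of those shifts (Priya and Kapoor) can supply at most 2 among them. So no valid schedule exists.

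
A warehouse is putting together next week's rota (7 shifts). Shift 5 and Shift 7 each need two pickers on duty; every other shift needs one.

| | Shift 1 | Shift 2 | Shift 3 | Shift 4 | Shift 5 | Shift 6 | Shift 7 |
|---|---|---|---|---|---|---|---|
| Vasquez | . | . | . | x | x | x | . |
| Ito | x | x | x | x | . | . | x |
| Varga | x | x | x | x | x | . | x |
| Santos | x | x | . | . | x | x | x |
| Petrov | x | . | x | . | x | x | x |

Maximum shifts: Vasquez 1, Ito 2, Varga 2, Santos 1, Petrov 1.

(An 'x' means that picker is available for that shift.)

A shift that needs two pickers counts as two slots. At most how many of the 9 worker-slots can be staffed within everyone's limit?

7

Total capacity across all pickers is 1+2+2+1+1 = 7, and 9 slots are needed, so at most 7 can be filled.
An assignment achieving 7: Shift 1→Varga, Shift 2→Ito, Shift 3→Ito, Shift 4→Vasquez, Shift 5→Varga+Petrov, Shift 6→Santos.
Loads: Vasquez 1/1, Ito 2/2, Varga 2/2, Santos 1/1, Petrov 1/1.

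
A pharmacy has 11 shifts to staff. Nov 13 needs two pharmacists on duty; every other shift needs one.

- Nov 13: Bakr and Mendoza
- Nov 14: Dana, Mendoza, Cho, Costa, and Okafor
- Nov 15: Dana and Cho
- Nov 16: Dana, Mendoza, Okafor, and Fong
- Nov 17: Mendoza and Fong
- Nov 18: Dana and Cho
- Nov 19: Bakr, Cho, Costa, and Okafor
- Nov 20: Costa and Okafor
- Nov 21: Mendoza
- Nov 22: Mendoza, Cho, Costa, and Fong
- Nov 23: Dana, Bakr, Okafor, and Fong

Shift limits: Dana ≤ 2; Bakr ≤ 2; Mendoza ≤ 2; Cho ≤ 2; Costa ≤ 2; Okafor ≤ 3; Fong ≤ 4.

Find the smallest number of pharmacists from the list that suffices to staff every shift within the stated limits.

12 slots to fill and no one can take more than 4, so at least ⌈12/4⌉ = 3 pharmacists are needed.
Any 4 pharmacists together have capacity at most 4+3+2+2 = 11 < 12 slots, so 4 can never suffice.
Dana, Bakr, Mendoza, Costa, and Fong alone can cover everything: Nov 13→Bakr+Mendoza, Nov 14→Costa, Nov 15→Dana, Nov 16→Fong, Nov 17→Fong, Nov 18→Dana, Nov 19→Bakr, Nov 20→Costa, Nov 21→Mendoza, Nov 22→Fong, Nov 23→Fong.

5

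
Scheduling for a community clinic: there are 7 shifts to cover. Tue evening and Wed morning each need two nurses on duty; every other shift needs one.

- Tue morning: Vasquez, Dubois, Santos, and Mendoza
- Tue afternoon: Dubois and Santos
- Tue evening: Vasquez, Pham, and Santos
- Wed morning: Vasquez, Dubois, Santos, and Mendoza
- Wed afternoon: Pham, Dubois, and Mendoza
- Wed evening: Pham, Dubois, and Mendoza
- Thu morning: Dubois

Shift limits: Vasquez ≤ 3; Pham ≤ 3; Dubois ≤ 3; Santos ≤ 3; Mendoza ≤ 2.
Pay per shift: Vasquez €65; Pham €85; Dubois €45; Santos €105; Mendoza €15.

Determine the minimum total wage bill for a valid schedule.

€445

Thu morning can only be covered by Dubois, so that assignment is forced.
Picking the cheapest available nurse for each shift independently would cost €345, but that ignores the shift limits.
An optimal schedule: Tue morning→Vasquez, Tue afternoon→Dubois, Tue evening→Vasquez+Pham, Wed morning→Dubois+Vasquez, Wed afternoon→Mendoza, Wed evening→Mendoza, Thu morning→Dubois.
Total: 65 + 45 + 65 + 85 + 45 + 65 + 15 + 15 + 45 = €445.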